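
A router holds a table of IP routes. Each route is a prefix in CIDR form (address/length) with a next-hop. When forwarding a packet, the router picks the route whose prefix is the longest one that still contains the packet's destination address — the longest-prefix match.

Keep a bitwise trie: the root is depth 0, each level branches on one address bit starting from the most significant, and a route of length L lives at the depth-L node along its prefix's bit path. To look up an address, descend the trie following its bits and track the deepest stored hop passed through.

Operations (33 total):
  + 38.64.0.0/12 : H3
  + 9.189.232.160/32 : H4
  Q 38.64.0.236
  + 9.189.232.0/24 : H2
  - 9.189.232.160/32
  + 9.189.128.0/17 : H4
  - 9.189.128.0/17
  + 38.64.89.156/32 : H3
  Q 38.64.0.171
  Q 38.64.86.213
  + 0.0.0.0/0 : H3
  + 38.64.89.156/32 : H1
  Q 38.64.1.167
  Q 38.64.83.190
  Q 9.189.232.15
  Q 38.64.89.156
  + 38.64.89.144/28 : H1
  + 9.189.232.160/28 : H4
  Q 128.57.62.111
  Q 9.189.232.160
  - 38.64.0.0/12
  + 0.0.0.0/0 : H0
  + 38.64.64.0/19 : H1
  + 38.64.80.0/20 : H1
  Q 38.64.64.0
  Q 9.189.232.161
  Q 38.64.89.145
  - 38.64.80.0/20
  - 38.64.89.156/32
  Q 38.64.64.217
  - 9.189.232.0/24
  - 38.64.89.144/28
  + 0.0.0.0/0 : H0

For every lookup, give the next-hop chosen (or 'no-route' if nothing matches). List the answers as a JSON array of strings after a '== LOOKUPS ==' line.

Apply in order:
  add 38.64.0.0/12 -> H3 at depth 12
  add 9.189.232.160/32 -> H4 at depth 32
  ? 38.64.0.236  path d0:-→d1:-→d2:-→d3:-→d4:-→d5:-→d6:-→d7:-→d8:-→d9:-→d10:-→d11:-→d12:H3  best=H3
  add 9.189.232.0/24 -> H2 at depth 24
  del 9.189.232.160/32 (clear depth 32)
  add 9.189.128.0/17 -> H4 at depth 17
  del 9.189.128.0/17 (clear depth 17)
  add 38.64.89.156/32 -> H3 at depth 32
  ? 38.64.0.171  path d0:-→d1:-→d2:-→d3:-→d4:-→d5:-→d6:-→d7:-→d8:-→d9:-→d10:-→d11:-→d12:H3→d13:-→d14:-→d15:-→d16:-→d17:-  best=H3
  ? 38.64.86.213  path d0:-→d1:-→d2:-→d3:-→d4:-→d5:-→d6:-→d7:-→d8:-→d9:-→d10:-→d11:-→d12:H3→d13:-→d14:-→d15:-→d16:-→d17:-→d18:-→d19:-→d20:-  best=H3
  add 0.0.0.0/0 -> H3 at depth 0
  add 38.64.89.156/32 -> H1 at depth 32
  ? 38.64.1.167  path d0:H3→d1:-→d2:-→d3:-→d4:-→d5:-→d6:-→d7:-→d8:-→d9:-→d10:-→d11:-→d12:H3→d13:-→d14:-→d15:-→d16:-→d17:-  best=H3
  ? 38.64.83.190  path d0:H3→d1:-→d2:-→d3:-→d4:-→d5:-→d6:-→d7:-→d8:-→d9:-→d10:-→d11:-→d12:H3→d13:-→d14:-→d15:-→d16:-→d17:-→d18:-→d19:-→d20:-  best=H3
  ? 9.189.232.15  path d0:H3→d1:-→d2:-→d3:-→d4:-→d5:-→d6:-→d7:-→d8:-→d9:-→d10:-→d11:-→d12:-→d13:-→d14:-→d15:-→d16:-→d17:-→d18:-→d19:-→d20:-→d21:-→d22:-→d23:-→d24:H2  best=H2
  ? 38.64.89.156  path d0:H3→d1:-→d2:-→d3:-→d4:-→d5:-→d6:-→d7:-→d8:-→d9:-→d10:-→d11:-→d12:H3→d13:-→d14:-→d15:-→d16:-→d17:-→d18:-→d19:-→d20:-→d21:-→d22:-→d23:-→d24:-→d25:-→d26:-→d27:-→d28:-→d29:-→d30:-→d31:-→d32:H1  best=H1
  add 38.64.89.144/28 -> H1 at depth 28
  add 9.189.232.160/28 -> H4 at depth 28
  ? 128.57.62.111  path d0:H3  best=H3
  ? 9.189.232.160  path d0:H3→d1:-→d2:-→d3:-→d4:-→d5:-→d6:-→d7:-→d8:-→d9:-→d10:-→d11:-→d12:-→d13:-→d14:-→d15:-→d16:-→d17:-→d18:-→d19:-→d20:-→d21:-→d22:-→d23:-→d24:H2→d25:-→d26:-→d27:-→d28:H4→d29:-→d30:-→d31:-→d32:-  best=H4
  del 38.64.0.0/12 (clear depth 12)
  add 0.0.0.0/0 -> H0 at depth 0
  add 38.64.64.0/19 -> H1 at depth 19
  add 38.64.80.0/20 -> H1 at depth 20
  ? 38.64.64.0  path d0:H0→d1:-→d2:-→d3:-→d4:-→d5:-→d6:-→d7:-→d8:-→d9:-→d10:-→d11:-→d12:-→d13:-→d14:-→d15:-→d16:-→d17:-→d18:-→d19:H1  best=H1
  ? 9.189.232.161  path d0:H0→d1:-→d2:-→d3:-→d4:-→d5:-→d6:-→d7:-→d8:-→d9:-→d10:-→d11:-→d12:-→d13:-→d14:-→d15:-→d16:-→d17:-→d18:-→d19:-→d20:-→d21:-→d22:-→d23:-→d24:H2→d25:-→d26:-→d27:-→d28:H4→d29:-→d30:-→d31:-  best=H4
  ? 38.64.89.145  path d0:H0→d1:-→d2:-→d3:-→d4:-→d5:-→d6:-→d7:-→d8:-→d9:-→d10:-→d11:-→d12:-→d13:-→d14:-→d15:-→d16:-→d17:-→d18:-→d19:H1→d20:H1→d21:-→d22:-→d23:-→d24:-→d25:-→d26:-→d27:-→d28:H1  best=H1
  del 38.64.80.0/20 (clear depth 20)
  del 38.64.89.156/32 (clear depth 32)
  ? 38.64.64.217  path d0:H0→d1:-→d2:-→d3:-→d4:-→d5:-→d6:-→d7:-→d8:-→d9:-→d10:-→d11:-→d12:-→d13:-→d14:-→d15:-→d16:-→d17:-→d18:-→d19:H1  best=H1
  del 9.189.232.0/24 (clear depth 24)
  del 38.64.89.144/28 (clear depth 28)
  add 0.0.0.0/0 -> H0 at depth 0

== LOOKUPS ==
["H3","H3","H3","H3","H3","H2","H1","H3","H4","H1","H4","H1","H1"]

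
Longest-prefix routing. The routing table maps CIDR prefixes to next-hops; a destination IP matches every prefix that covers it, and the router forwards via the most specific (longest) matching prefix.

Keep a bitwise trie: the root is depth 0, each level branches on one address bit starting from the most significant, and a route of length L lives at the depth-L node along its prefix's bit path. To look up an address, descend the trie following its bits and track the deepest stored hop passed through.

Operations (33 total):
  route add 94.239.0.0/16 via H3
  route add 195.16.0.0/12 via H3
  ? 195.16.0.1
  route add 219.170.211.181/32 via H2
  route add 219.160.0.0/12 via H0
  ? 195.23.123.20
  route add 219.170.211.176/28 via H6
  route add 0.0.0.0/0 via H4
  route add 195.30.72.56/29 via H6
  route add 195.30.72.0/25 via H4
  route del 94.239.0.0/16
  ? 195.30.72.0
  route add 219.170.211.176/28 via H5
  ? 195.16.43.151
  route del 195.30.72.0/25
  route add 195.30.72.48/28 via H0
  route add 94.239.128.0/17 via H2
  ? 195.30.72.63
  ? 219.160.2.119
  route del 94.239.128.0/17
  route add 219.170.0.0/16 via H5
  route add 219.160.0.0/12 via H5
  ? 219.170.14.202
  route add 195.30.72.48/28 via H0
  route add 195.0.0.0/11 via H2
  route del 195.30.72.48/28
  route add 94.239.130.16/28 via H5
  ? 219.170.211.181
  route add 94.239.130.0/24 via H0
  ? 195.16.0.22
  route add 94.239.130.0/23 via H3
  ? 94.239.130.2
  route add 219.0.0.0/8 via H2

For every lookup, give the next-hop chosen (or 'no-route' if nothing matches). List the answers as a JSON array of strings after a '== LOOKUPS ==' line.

Apply in order:
  add 94.239.0.0/16 -> H3 at depth 16
  add 195.16.0.0/12 -> H3 at depth 12
  ? 195.16.0.1  path d0:-→d1:-→d2:-→d3:-→d4:-→d5:-→d6:-→d7:-→d8:-→d9:-→d10:-→d11:-→d12:H3  best=H3
  add 219.170.211.181/32 -> H2 at depth 32
  add 219.160.0.0/12 -> H0 at depth 12
  ? 195.23.123.20  path d0:-→d1:-→d2:-→d3:-→d4:-→d5:-→d6:-→d7:-→d8:-→d9:-→d10:-→d11:-→d12:H3  best=H3
  add 219.170.211.176/28 -> H6 at depth 28
  add 0.0.0.0/0 -> H4 at depth 0
  add 195.30.72.56/29 -> H6 at depth 29
  add 195.30.72.0/25 -> H4 at depth 25
  - 94.239.0.0/16 clear@16
  ? 195.30.72.0  path d0:H4→d1:-→d2:-→d3:-→d4:-→d5:-→d6:-→d7:-→d8:-→d9:-→d10:-→d11:-→d12:H3→d13:-→d14:-→d15:-→d16:-→d17:-→d18:-→d19:-→d20:-→d21:-→d22:-→d23:-→d24:-→d25:H4→d26:-  best=H4
  add 219.170.211.176/28 -> H5 at depth 28
  ? 195.16.43.151  path d0:H4→d1:-→d2:-→d3:-→d4:-→d5:-→d6:-→d7:-→d8:-→d9:-→d10:-→d11:-→d12:H3  best=H3
  - 195.30.72.0/25 clear@25
  add 195.30.72.48/28 -> H0 at depth 28
  add 94.239.128.0/17 -> H2 at depth 17
  ? 195.30.72.63  path d0:H4→d1:-→d2:-→d3:-→d4:-→d5:-→d6:-→d7:-→d8:-→d9:-→d10:-→d11:-→d12:H3→d13:-→d14:-→d15:-→d16:-→d17:-→d18:-→d19:-→d20:-→d21:-→d22:-→d23:-→d24:-→d25:-→d26:-→d27:-→d28:H0→d29:H6  best=H6
  ? 219.160.2.119  path d0:H4→d1:-→d2:-→d3:-→d4:-→d5:-→d6:-→d7:-→d8:-→d9:-→d10:-→d11:-→d12:H0  best=H0
  - 94.239.128.0/17 clear@17
  add 219.170.0.0/16 -> H5 at depth 16
  add 219.160.0.0/12 -> H5 at depth 12
  ? 219.170.14.202  path d0:H4→d1:-→d2:-→d3:-→d4:-→d5:-→d6:-→d7:-→d8:-→d9:-→d10:-→d11:-→d12:H5→d13:-→d14:-→d15:-→d16:H5  best=H5
  add 195.30.72.48/28 -> H0 at depth 28
  add 195.0.0.0/11 -> H2 at depth 11
  - 195.30.72.48/28 clear@28
  add 94.239.130.16/28 -> H5 at depth 28
  ? 219.170.211.181  path d0:H4→d1:-→d2:-→d3:-→d4:-→d5:-→d6:-→d7:-→d8:-→d9:-→d10:-→d11:-→d12:H5→d13:-→d14:-→d15:-→d16:H5→d17:-→d18:-→d19:-→d20:-→d21:-→d22:-→d23:-→d24:-→d25:-→d26:-→d27:-→d28:H5→d29:-→d30:-→d31:-→d32:H2  best=H2
  add 94.239.130.0/24 -> H0 at depth 24
  ? 195.16.0.22  path d0:H4→d1:-→d2:-→d3:-→d4:-→d5:-→d6:-→d7:-→d8:-→d9:-→d10:-→d11:H2→d12:H3  best=H3
  add 94.239.130.0/23 -> H3 at depth 23
  ? 94.239.130.2  path d0:H4→d1:-→d2:-→d3:-→d4:-→d5:-→d6:-→d7:-→d8:-→d9:-→d10:-→d11:-→d12:-→d13:-→d14:-→d15:-→d16:-→d17:-→d18:-→d19:-→d20:-→d21:-→d22:-→d23:H3→d24:H0→d25:-→d26:-→d27:-  best=H0
  add 219.0.0.0/8 -> H2 at depth 8

== LOOKUPS ==
["H3","H3","H4","H3","H6","H0","H5","H2","H3","H0"]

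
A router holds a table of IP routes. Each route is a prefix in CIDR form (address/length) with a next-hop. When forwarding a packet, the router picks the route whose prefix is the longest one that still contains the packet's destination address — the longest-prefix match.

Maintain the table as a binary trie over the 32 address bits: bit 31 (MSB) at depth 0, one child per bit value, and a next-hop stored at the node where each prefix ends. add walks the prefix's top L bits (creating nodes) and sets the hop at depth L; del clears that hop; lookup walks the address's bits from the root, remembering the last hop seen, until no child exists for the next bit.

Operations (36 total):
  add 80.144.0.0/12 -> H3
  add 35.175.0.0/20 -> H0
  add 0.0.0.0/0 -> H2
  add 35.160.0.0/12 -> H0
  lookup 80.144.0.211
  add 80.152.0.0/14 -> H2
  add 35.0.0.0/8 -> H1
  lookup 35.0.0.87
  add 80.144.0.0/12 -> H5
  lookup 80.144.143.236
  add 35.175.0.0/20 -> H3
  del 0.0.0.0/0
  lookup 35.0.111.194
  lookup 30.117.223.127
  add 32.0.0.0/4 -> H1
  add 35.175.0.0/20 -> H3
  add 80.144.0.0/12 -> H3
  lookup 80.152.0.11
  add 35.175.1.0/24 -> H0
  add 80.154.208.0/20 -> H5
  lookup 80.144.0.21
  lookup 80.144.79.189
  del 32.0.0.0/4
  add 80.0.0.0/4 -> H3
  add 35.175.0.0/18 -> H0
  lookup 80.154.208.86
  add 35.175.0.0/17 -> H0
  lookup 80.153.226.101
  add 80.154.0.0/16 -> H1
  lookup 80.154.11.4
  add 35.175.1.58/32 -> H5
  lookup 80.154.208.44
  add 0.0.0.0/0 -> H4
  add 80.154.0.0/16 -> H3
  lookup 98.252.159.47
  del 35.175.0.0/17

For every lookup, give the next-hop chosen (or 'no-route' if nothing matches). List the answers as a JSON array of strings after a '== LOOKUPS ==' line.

Process each operation:
  add 80.144.0.0/12 -> H3 at depth 12
  add 35.175.0.0/20 -> H0 at depth 20
  add 0.0.0.0/0 -> H2 at depth 0
  add 35.160.0.0/12 -> H0 at depth 12
  Q 80.144.0.211: descend 010100001001 ; hops seen [H2,H3] ; pick H3
  add 80.152.0.0/14 -> H2 at depth 14
  add 35.0.0.0/8 -> H1 at depth 8
  Q 35.0.0.87: descend 00100011 ; hops seen [H2,H1] ; pick H1
  add 80.144.0.0/12 -> H5 at depth 12
  Q 80.144.143.236: descend 010100001001 ; hops seen [H2,H5] ; pick H5
  add 35.175.0.0/20 -> H3 at depth 20
  del 0.0.0.0/0 (clear depth 0)
  Q 35.0.111.194: descend 00100011 ; hops seen [H1] ; pick H1
  Q 30.117.223.127: descend 00 ; hops seen [∅] ; pick no-route
  add 32.0.0.0/4 -> H1 at depth 4
  add 35.175.0.0/20 -> H3 at depth 20
  add 80.144.0.0/12 -> H3 at depth 12
  Q 80.152.0.11: descend 01010000100110 ; hops seen [H3,H2] ; pick H2
  add 35.175.1.0/24 -> H0 at depth 24
  add 80.154.208.0/20 -> H5 at depth 20
  Q 80.144.0.21: descend 010100001001 ; hops seen [H3] ; pick H3
  Q 80.144.79.189: descend 010100001001 ; hops seen [H3] ; pick H3
  del 32.0.0.0/4 (clear depth 4)
  add 80.0.0.0/4 -> H3 at depth 4
  add 35.175.0.0/18 -> H0 at depth 18
  Q 80.154.208.86: descend 01010000100110101101 ; hops seen [H3,H3,H2,H5] ; pick H5
  add 35.175.0.0/17 -> H0 at depth 17
  Q 80.153.226.101: descend 01010000100110 ; hops seen [H3,H3,H2] ; pick H2
  add 80.154.0.0/16 -> H1 at depth 16
  Q 80.154.11.4: descend 0101000010011010 ; hops seen [H3,H3,H2,H1] ; pick H1
  add 35.175.1.58/32 -> H5 at depth 32
  Q 80.154.208.44: descend 01010000100110101101 ; hops seen [H3,H3,H2,H1,H5] ; pick H5
  add 0.0.0.0/0 -> H4 at depth 0
  add 80.154.0.0/16 -> H3 at depth 16
  Q 98.252.159.47: descend 01 ; hops seen [H4] ; pick H4
  del 35.175.0.0/17 (clear depth 17)

== LOOKUPS ==
["H3","H1","H5","H1","no-route","H2","H3","H3","H5","H2","H1","H5","H4"]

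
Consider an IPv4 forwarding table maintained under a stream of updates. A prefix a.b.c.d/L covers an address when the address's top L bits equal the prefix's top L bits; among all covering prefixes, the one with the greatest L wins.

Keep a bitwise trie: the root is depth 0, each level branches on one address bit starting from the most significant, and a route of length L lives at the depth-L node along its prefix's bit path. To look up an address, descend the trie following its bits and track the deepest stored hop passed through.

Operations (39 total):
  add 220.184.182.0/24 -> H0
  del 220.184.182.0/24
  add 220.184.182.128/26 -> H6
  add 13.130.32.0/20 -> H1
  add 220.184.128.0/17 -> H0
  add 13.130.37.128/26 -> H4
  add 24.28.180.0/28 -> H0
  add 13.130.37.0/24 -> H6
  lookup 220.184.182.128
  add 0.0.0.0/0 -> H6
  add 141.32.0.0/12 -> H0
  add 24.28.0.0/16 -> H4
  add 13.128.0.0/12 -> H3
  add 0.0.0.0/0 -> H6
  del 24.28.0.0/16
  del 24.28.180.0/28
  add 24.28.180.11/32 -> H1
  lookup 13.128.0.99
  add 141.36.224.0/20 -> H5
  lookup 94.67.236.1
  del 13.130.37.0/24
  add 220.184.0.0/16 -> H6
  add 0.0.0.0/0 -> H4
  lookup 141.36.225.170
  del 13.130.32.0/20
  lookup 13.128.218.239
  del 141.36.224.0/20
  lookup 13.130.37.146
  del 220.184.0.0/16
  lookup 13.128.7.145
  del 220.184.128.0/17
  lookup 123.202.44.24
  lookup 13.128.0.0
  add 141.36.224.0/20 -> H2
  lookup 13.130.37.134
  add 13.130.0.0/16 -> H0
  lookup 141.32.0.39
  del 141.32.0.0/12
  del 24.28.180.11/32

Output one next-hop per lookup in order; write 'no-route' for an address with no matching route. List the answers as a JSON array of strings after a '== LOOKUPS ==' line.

Process each operation:
  + 220.184.182.0/24 (H0) depth=24
  del 220.184.182.0/24 (clear depth 24)
  + 220.184.182.128/26 (H6) depth=26
  + 13.130.32.0/20 (H1) depth=20
  + 220.184.128.0/17 (H0) depth=17
  + 13.130.37.128/26 (H4) depth=26
  + 24.28.180.0/28 (H0) depth=28
  + 13.130.37.0/24 (H6) depth=24
  lookup 220.184.182.128: bits 11011100101110001011011010 walk d0:-→d1:-→d2:-→d3:-→d4:-→d5:-→d6:-→d7:-→d8:-→d9:-→d10:-→d11:-→d12:-→d13:-→d14:-→d15:-→d16:-→d17:H0→d18:-→d19:-→d20:-→d21:-→d22:-→d23:-→d24:-→d25:-→d26:H6 -> H6
  + 0.0.0.0/0 (H6) depth=0
  + 141.32.0.0/12 (H0) depth=12
  + 24.28.0.0/16 (H4) depth=16
  + 13.128.0.0/12 (H3) depth=12
  + 0.0.0.0/0 (H6) depth=0
  del 24.28.0.0/16 (clear depth 16)
  del 24.28.180.0/28 (clear depth 28)
  + 24.28.180.11/32 (H1) depth=32
  lookup 13.128.0.99: bits 00001101100000 walk d0:H6→d1:-→d2:-→d3:-→d4:-→d5:-→d6:-→d7:-→d8:-→d9:-→d10:-→d11:-→d12:H3→d13:-→d14:- -> H3
  + 141.36.224.0/20 (H5) depth=20
  lookup 94.67.236.1: bits 0 walk d0:H6→d1:- -> H6
  del 13.130.37.0/24 (clear depth 24)
  + 220.184.0.0/16 (H6) depth=16
  + 0.0.0.0/0 (H4) depth=0
  lookup 141.36.225.170: bits 10001101001001001110 walk d0:H4→d1:-→d2:-→d3:-→d4:-→d5:-→d6:-→d7:-→d8:-→d9:-→d10:-→d11:-→d12:H0→d13:-→d14:-→d15:-→d16:-→d17:-→d18:-→d19:-→d20:H5 -> H5
  del 13.130.32.0/20 (clear depth 20)
  lookup 13.128.218.239: bits 00001101100000 walk d0:H4→d1:-→d2:-→d3:-→d4:-→d5:-→d6:-→d7:-→d8:-→d9:-→d10:-→d11:-→d12:H3→d13:-→d14:- -> H3
  del 141.36.224.0/20 (clear depth 20)
  lookup 13.130.37.146: bits 00001101100000100010010110 walk d0:H4→d1:-→d2:-→d3:-→d4:-→d5:-→d6:-→d7:-→d8:-→d9:-→d10:-→d11:-→d12:H3→d13:-→d14:-→d15:-→d16:-→d17:-→d18:-→d19:-→d20:-→d21:-→d22:-→d23:-→d24:-→d25:-→d26:H4 -> H4
  del 220.184.0.0/16 (clear depth 16)
  lookup 13.128.7.145: bits 00001101100000 walk d0:H4→d1:-→d2:-→d3:-→d4:-→d5:-→d6:-→d7:-→d8:-→d9:-→d10:-→d11:-→d12:H3→d13:-→d14:- -> H3
  del 220.184.128.0/17 (clear depth 17)
  lookup 123.202.44.24: bits 0 walk d0:H4→d1:- -> H4
  lookup 13.128.0.0: bits 00001101100000 walk d0:H4→d1:-→d2:-→d3:-→d4:-→d5:-→d6:-→d7:-→d8:-→d9:-→d10:-→d11:-→d12:H3→d13:-→d14:- -> H3
  + 141.36.224.0/20 (H2) depth=20
  lookup 13.130.37.134: bits 00001101100000100010010110 walk d0:H4→d1:-→d2:-→d3:-→d4:-→d5:-→d6:-→d7:-→d8:-→d9:-→d10:-→d11:-→d12:H3→d13:-→d14:-→d15:-→d16:-→d17:-→d18:-→d19:-→d20:-→d21:-→d22:-→d23:-→d24:-→d25:-→d26:H4 -> H4
  + 13.130.0.0/16 (H0) depth=16
  lookup 141.32.0.39: bits 1000110100100 walk d0:H4→d1:-→d2:-→d3:-→d4:-→d5:-→d6:-→d7:-→d8:-→d9:-→d10:-→d11:-→d12:H0→d13:- -> H0
  del 141.32.0.0/12 (clear depth 12)
  del 24.28.180.11/32 (clear depth 32)

== LOOKUPS ==
["H6","H3","H6","H5","H3","H4","H3","H4","H3","H4","H0"]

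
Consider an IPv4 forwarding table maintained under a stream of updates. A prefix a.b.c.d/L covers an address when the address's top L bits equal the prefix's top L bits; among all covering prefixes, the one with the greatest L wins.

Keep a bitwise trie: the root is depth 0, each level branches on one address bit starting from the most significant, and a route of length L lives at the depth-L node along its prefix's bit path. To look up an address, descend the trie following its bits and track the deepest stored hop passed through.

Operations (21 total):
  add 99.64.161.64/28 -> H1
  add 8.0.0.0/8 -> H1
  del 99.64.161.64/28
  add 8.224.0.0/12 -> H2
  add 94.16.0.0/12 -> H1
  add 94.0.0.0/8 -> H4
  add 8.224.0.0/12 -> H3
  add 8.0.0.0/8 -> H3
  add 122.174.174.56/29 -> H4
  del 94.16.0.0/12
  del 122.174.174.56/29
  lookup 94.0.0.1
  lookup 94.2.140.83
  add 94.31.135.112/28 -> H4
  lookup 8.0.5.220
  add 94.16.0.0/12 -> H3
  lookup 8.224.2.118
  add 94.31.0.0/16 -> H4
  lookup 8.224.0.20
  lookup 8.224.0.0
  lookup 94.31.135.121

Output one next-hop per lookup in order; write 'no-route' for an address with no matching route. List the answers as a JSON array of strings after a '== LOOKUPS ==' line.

Process each operation:
  + 99.64.161.64/28 (H1) depth=28
  + 8.0.0.0/8 (H1) depth=8
  - 99.64.161.64/28 clear@28
  + 8.224.0.0/12 (H2) depth=12
  + 94.16.0.0/12 (H1) depth=12
  + 94.0.0.0/8 (H4) depth=8
  + 8.224.0.0/12 (H3) depth=12
  + 8.0.0.0/8 (H3) depth=8
  + 122.174.174.56/29 (H4) depth=29
  - 94.16.0.0/12 clear@12
  - 122.174.174.56/29 clear@29
  ? 94.0.0.1  path d0:-→d1:-→d2:-→d3:-→d4:-→d5:-→d6:-→d7:-→d8:H4→d9:-→d10:-→d11:-  best=H4
  ? 94.2.140.83  path d0:-→d1:-→d2:-→d3:-→d4:-→d5:-→d6:-→d7:-→d8:H4→d9:-→d10:-→d11:-  best=H4
  + 94.31.135.112/28 (H4) depth=28
  ? 8.0.5.220  path d0:-→d1:-→d2:-→d3:-→d4:-→d5:-→d6:-→d7:-→d8:H3  best=H3
  + 94.16.0.0/12 (H3) depth=12
  ? 8.224.2.118  path d0:-→d1:-→d2:-→d3:-→d4:-→d5:-→d6:-→d7:-→d8:H3→d9:-→d10:-→d11:-→d12:H3  best=H3
  + 94.31.0.0/16 (H4) depth=16
  ? 8.224.0.20  path d0:-→d1:-→d2:-→d3:-→d4:-→d5:-→d6:-→d7:-→d8:H3→d9:-→d10:-→d11:-→d12:H3  best=H3
  ? 8.224.0.0  path d0:-→d1:-→d2:-→d3:-→d4:-→d5:-→d6:-→d7:-→d8:H3→d9:-→d10:-→d11:-→d12:H3  best=H3
  ? 94.31.135.121  path d0:-→d1:-→d2:-→d3:-→d4:-→d5:-→d6:-→d7:-→d8:H4→d9:-→d10:-→d11:-→d12:H3→d13:-→d14:-→d15:-→d16:H4→d17:-→d18:-→d19:-→d20:-→d21:-→d22:-→d23:-→d24:-→d25:-→d26:-→d27:-→d28:H4  best=H4

== LOOKUPS ==
["H4","H4","H3","H3","H3","H3","H4"]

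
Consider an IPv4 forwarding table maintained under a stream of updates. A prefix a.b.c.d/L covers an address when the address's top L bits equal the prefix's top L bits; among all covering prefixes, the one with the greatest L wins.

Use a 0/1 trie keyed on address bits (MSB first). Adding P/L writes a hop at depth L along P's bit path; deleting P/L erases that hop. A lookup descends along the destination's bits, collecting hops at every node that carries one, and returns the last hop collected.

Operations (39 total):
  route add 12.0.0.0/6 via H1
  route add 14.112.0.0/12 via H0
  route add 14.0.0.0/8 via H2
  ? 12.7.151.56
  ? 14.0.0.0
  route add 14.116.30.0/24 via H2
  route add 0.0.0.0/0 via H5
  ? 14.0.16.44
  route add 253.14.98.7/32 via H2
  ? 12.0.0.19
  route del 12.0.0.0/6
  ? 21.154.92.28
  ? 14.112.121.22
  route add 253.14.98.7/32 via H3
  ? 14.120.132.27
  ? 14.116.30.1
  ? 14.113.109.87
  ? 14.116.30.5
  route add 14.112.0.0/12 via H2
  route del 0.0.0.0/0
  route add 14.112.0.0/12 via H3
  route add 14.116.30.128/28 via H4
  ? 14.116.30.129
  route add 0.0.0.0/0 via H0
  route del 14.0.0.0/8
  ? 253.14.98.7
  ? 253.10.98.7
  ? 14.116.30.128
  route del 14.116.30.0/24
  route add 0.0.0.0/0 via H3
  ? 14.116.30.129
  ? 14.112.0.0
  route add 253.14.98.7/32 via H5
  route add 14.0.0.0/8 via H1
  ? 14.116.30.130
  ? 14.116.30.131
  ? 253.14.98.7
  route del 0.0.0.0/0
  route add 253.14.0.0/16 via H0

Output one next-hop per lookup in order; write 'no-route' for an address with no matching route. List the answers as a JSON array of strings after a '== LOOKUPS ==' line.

Process each operation:
  + 12.0.0.0/6 (H1) depth=6
  + 14.112.0.0/12 (H0) depth=12
  + 14.0.0.0/8 (H2) depth=8
  lookup 12.7.151.56: bits 000011 walk d0:-→d1:-→d2:-→d3:-→d4:-→d5:-→d6:H1 -> H1
  lookup 14.0.0.0: bits 000011100 walk d0:-→d1:-→d2:-→d3:-→d4:-→d5:-→d6:H1→d7:-→d8:H2→d9:- -> H2
  + 14.116.30.0/24 (H2) depth=24
  + 0.0.0.0/0 (H5) depth=0
  lookup 14.0.16.44: bits 000011100 walk d0:H5→d1:-→d2:-→d3:-→d4:-→d5:-→d6:H1→d7:-→d8:H2→d9:- -> H2
  + 253.14.98.7/32 (H2) depth=32
  lookup 12.0.0.19: bits 000011 walk d0:H5→d1:-→d2:-→d3:-→d4:-→d5:-→d6:H1 -> H1
  - 12.0.0.0/6 clear@6
  lookup 21.154.92.28: bits 000 walk d0:H5→d1:-→d2:-→d3:- -> H5
  lookup 14.112.121.22: bits 0000111001110 walk d0:H5→d1:-→d2:-→d3:-→d4:-→d5:-→d6:-→d7:-→d8:H2→d9:-→d10:-→d11:-→d12:H0→d13:- -> H0
  + 253.14.98.7/32 (H3) depth=32
  lookup 14.120.132.27: bits 000011100111 walk d0:H5→d1:-→d2:-→d3:-→d4:-→d5:-→d6:-→d7:-→d8:H2→d9:-→d10:-→d11:-→d12:H0 -> H0
  lookup 14.116.30.1: bits 000011100111010000011110 walk d0:H5→d1:-→d2:-→d3:-→d4:-→d5:-→d6:-→d7:-→d8:H2→d9:-→d10:-→d11:-→d12:H0→d13:-→d14:-→d15:-→d16:-→d17:-→d18:-→d19:-→d20:-→d21:-→d22:-→d23:-→d24:H2 -> H2
  lookup 14.113.109.87: bits 0000111001110 walk d0:H5→d1:-→d2:-→d3:-→d4:-→d5:-→d6:-→d7:-→d8:H2→d9:-→d10:-→d11:-→d12:H0→d13:- -> H0
  lookup 14.116.30.5: bits 000011100111010000011110 walk d0:H5→d1:-→d2:-→d3:-→d4:-→d5:-→d6:-→d7:-→d8:H2→d9:-→d10:-→d11:-→d12:H0→d13:-→d14:-→d15:-→d16:-→d17:-→d18:-→d19:-→d20:-→d21:-→d22:-→d23:-→d24:H2 -> H2
  + 14.112.0.0/12 (H2) depth=12
  - 0.0.0.0/0 clear@0
  + 14.112.0.0/12 (H3) depth=12
  + 14.116.30.128/28 (H4) depth=28
  lookup 14.116.30.129: bits 0000111001110100000111101000 walk d0:-→d1:-→d2:-→d3:-→d4:-→d5:-→d6:-→d7:-→d8:H2→d9:-→d10:-→d11:-→d12:H3→d13:-→d14:-→d15:-→d16:-→d17:-→d18:-→d19:-→d20:-→d21:-→d22:-→d23:-→d24:H2→d25:-→d26:-→d27:-→d28:H4 -> H4
  + 0.0.0.0/0 (H0) depth=0
  - 14.0.0.0/8 clear@8
  lookup 253.14.98.7: bits 11111101000011100110001000000111 walk d0:H0→d1:-→d2:-→d3:-→d4:-→d5:-→d6:-→d7:-→d8:-→d9:-→d10:-→d11:-→d12:-→d13:-→d14:-→d15:-→d16:-→d17:-→d18:-→d19:-→d20:-→d21:-→d22:-→d23:-→d24:-→d25:-→d26:-→d27:-→d28:-→d29:-→d30:-→d31:-→d32:H3 -> H3
  lookup 253.10.98.7: bits 1111110100001 walk d0:H0→d1:-→d2:-→d3:-→d4:-→d5:-→d6:-→d7:-→d8:-→d9:-→d10:-→d11:-→d12:-→d13:- -> H0
  lookup 14.116.30.128: bits 0000111001110100000111101000 walk d0:H0→d1:-→d2:-→d3:-→d4:-→d5:-→d6:-→d7:-→d8:-→d9:-→d10:-→d11:-→d12:H3→d13:-→d14:-→d15:-→d16:-→d17:-→d18:-→d19:-→d20:-→d21:-→d22:-→d23:-→d24:H2→d25:-→d26:-→d27:-→d28:H4 -> H4
  - 14.116.30.0/24 clear@24
  + 0.0.0.0/0 (H3) depth=0
  lookup 14.116.30.129: bits 0000111001110100000111101000 walk d0:H3→d1:-→d2:-→d3:-→d4:-→d5:-→d6:-→d7:-→d8:-→d9:-→d10:-→d11:-→d12:H3→d13:-→d14:-→d15:-→d16:-→d17:-→d18:-→d19:-→d20:-→d21:-→d22:-→d23:-→d24:-→d25:-→d26:-→d27:-→d28:H4 -> H4
  lookup 14.112.0.0: bits 0000111001110 walk d0:H3→d1:-→d2:-→d3:-→d4:-→d5:-→d6:-→d7:-→d8:-→d9:-→d10:-→d11:-→d12:H3→d13:- -> H3
  + 253.14.98.7/32 (H5) depth=32
  + 14.0.0.0/8 (H1) depth=8
  lookup 14.116.30.130: bits 0000111001110100000111101000 walk d0:H3→d1:-→d2:-→d3:-→d4:-→d5:-→d6:-→d7:-→d8:H1→d9:-→d10:-→d11:-→d12:H3→d13:-→d14:-→d15:-→d16:-→d17:-→d18:-→d19:-→d20:-→d21:-→d22:-→d23:-→d24:-→d25:-→d26:-→d27:-→d28:H4 -> H4
  lookup 14.116.30.131: bits 0000111001110100000111101000 walk d0:H3→d1:-→d2:-→d3:-→d4:-→d5:-→d6:-→d7:-→d8:H1→d9:-→d10:-→d11:-→d12:H3→d13:-→d14:-→d15:-→d16:-→d17:-→d18:-→d19:-→d20:-→d21:-→d22:-→d23:-→d24:-→d25:-→d26:-→d27:-→d28:H4 -> H4
  lookup 253.14.98.7: bits 11111101000011100110001000000111 walk d0:H3→d1:-→d2:-→d3:-→d4:-→d5:-→d6:-→d7:-→d8:-→d9:-→d10:-→d11:-→d12:-→d13:-→d14:-→d15:-→d16:-→d17:-→d18:-→d19:-→d20:-→d21:-→d22:-→d23:-→d24:-→d25:-→d26:-→d27:-→d28:-→d29:-→d30:-→d31:-→d32:H5 -> H5
  - 0.0.0.0/0 clear@0
  + 253.14.0.0/16 (H0) depth=16

== LOOKUPS ==
["H1","H2","H2","H1","H5","H0","H0","H2","H0","H2","H4","H3","H0","H4","H4","H3","H4","H4","H5"]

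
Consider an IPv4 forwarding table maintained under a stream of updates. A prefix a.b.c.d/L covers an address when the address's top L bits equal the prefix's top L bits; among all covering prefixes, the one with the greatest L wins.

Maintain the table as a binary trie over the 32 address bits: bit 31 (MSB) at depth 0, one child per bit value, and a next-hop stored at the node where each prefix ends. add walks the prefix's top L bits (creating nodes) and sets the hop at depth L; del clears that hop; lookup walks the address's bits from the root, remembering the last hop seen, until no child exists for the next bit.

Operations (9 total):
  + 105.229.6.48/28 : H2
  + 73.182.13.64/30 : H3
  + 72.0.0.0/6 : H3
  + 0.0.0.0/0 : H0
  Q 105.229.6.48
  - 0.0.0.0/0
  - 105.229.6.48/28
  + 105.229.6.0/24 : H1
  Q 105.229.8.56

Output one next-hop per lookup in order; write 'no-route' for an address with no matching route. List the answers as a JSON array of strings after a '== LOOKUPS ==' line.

Trace:
  + 105.229.6.48/28 (H2) depth=28
  + 73.182.13.64/30 (H3) depth=30
  + 72.0.0.0/6 (H3) depth=6
  + 0.0.0.0/0 (H0) depth=0
  ? 105.229.6.48  path d0:H0→d1:-→d2:-→d3:-→d4:-→d5:-→d6:-→d7:-→d8:-→d9:-→d10:-→d11:-→d12:-→d13:-→d14:-→d15:-→d16:-→d17:-→d18:-→d19:-→d20:-→d21:-→d22:-→d23:-→d24:-→d25:-→d26:-→d27:-→d28:H2  best=H2
  - 0.0.0.0/0 clear@0
  - 105.229.6.48/28 clear@28
  + 105.229.6.0/24 (H1) depth=24
  ? 105.229.8.56  path d0:-→d1:-→d2:-→d3:-→d4:-→d5:-→d6:-→d7:-→d8:-→d9:-→d10:-→d11:-→d12:-→d13:-→d14:-→d15:-→d16:-→d17:-→d18:-→d19:-→d20:-  best=no-route

== LOOKUPS ==
["H2","no-route"]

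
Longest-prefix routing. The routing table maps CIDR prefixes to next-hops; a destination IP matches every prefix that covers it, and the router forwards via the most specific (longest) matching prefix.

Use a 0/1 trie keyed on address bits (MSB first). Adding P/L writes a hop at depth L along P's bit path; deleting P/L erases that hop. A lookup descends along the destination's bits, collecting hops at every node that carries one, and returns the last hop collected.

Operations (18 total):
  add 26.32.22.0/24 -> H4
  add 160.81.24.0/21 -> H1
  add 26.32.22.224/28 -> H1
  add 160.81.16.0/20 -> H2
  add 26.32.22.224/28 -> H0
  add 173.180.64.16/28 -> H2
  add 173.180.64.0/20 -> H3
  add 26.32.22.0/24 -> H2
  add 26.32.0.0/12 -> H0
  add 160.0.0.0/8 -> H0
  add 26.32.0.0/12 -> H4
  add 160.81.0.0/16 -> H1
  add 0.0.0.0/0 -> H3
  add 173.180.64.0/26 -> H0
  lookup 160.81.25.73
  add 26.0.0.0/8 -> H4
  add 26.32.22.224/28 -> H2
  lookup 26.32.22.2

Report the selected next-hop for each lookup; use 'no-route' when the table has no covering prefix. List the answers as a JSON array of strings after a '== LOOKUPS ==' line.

Apply in order:
  add 26.32.22.0/24 -> H4 at depth 24
  add 160.81.24.0/21 -> H1 at depth 21
  add 26.32.22.224/28 -> H1 at depth 28
  add 160.81.16.0/20 -> H2 at depth 20
  add 26.32.22.224/28 -> H0 at depth 28
  add 173.180.64.16/28 -> H2 at depth 28
  add 173.180.64.0/20 -> H3 at depth 20
  add 26.32.22.0/24 -> H2 at depth 24
  add 26.32.0.0/12 -> H0 at depth 12
  add 160.0.0.0/8 -> H0 at depth 8
  add 26.32.0.0/12 -> H4 at depth 12
  add 160.81.0.0/16 -> H1 at depth 16
  add 0.0.0.0/0 -> H3 at depth 0
  add 173.180.64.0/26 -> H0 at depth 26
  ? 160.81.25.73  path d0:H3→d1:-→d2:-→d3:-→d4:-→d5:-→d6:-→d7:-→d8:H0→d9:-→d10:-→d11:-→d12:-→d13:-→d14:-→d15:-→d16:H1→d17:-→d18:-→d19:-→d20:H2→d21:H1  best=H1
  add 26.0.0.0/8 -> H4 at depth 8
  add 26.32.22.224/28 -> H2 at depth 28
  ? 26.32.22.2  path d0:H3→d1:-→d2:-→d3:-→d4:-→d5:-→d6:-→d7:-→d8:H4→d9:-→d10:-→d11:-→d12:H4→d13:-→d14:-→d15:-→d16:-→d17:-→d18:-→d19:-→d20:-→d21:-→d22:-→d23:-→d24:H2  best=H2

== LOOKUPS ==
["H1","H2"]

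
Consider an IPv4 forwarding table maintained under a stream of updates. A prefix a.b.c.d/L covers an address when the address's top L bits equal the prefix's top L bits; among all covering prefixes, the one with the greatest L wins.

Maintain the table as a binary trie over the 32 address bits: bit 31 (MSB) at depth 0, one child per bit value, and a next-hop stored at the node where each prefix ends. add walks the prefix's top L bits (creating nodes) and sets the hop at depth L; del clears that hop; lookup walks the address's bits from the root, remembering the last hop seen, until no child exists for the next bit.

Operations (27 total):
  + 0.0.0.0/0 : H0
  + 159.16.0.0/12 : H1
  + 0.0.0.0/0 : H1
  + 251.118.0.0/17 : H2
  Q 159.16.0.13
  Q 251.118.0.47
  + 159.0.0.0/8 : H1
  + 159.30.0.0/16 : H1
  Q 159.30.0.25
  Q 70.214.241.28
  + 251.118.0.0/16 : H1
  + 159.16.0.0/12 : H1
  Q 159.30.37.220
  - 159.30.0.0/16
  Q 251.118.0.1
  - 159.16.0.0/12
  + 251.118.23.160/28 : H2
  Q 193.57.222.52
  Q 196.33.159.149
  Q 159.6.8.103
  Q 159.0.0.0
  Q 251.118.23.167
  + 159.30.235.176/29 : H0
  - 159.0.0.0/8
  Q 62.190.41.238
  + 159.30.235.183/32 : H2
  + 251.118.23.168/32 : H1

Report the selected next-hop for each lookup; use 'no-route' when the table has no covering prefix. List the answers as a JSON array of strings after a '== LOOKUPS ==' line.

Trace:
  + 0.0.0.0/0 (H0) depth=0
  + 159.16.0.0/12 (H1) depth=12
  + 0.0.0.0/0 (H1) depth=0
  + 251.118.0.0/17 (H2) depth=17
  lookup 159.16.0.13: bits 100111110001 walk d0:H1→d1:-→d2:-→d3:-→d4:-→d5:-→d6:-→d7:-→d8:-→d9:-→d10:-→d11:-→d12:H1 -> H1
  lookup 251.118.0.47: bits 11111011011101100 walk d0:H1→d1:-→d2:-→d3:-→d4:-→d5:-→d6:-→d7:-→d8:-→d9:-→d10:-→d11:-→d12:-→d13:-→d14:-→d15:-→d16:-→d17:H2 -> H2
  + 159.0.0.0/8 (H1) depth=8
  + 159.30.0.0/16 (H1) depth=16
  lookup 159.30.0.25: bits 1001111100011110 walk d0:H1→d1:-→d2:-→d3:-→d4:-→d5:-→d6:-→d7:-→d8:H1→d9:-→d10:-→d11:-→d12:H1→d13:-→d14:-→d15:-→d16:H1 -> H1
  lookup 70.214.241.28: bits ε walk d0:H1 -> H1
  + 251.118.0.0/16 (H1) depth=16
  + 159.16.0.0/12 (H1) depth=12
  lookup 159.30.37.220: bits 1001111100011110 walk d0:H1→d1:-→d2:-→d3:-→d4:-→d5:-→d6:-→d7:-→d8:H1→d9:-→d10:-→d11:-→d12:H1→d13:-→d14:-→d15:-→d16:H1 -> H1
  - 159.30.0.0/16 clear@16
  lookup 251.118.0.1: bits 11111011011101100 walk d0:H1→d1:-→d2:-→d3:-→d4:-→d5:-→d6:-→d7:-→d8:-→d9:-→d10:-→d11:-→d12:-→d13:-→d14:-→d15:-→d16:H1→d17:H2 -> H2
  - 159.16.0.0/12 clear@12
  + 251.118.23.160/28 (H2) depth=28
  lookup 193.57.222.52: bits 11 walk d0:H1→d1:-→d2:- -> H1
  lookup 196.33.159.149: bits 11 walk d0:H1→d1:-→d2:- -> H1
  lookup 159.6.8.103: bits 10011111000 walk d0:H1→d1:-→d2:-→d3:-→d4:-→d5:-→d6:-→d7:-→d8:H1→d9:-→d10:-→d11:- -> H1
  lookup 159.0.0.0: bits 10011111000 walk d0:H1→d1:-→d2:-→d3:-→d4:-→d5:-→d6:-→d7:-→d8:H1→d9:-→d10:-→d11:- -> H1
  lookup 251.118.23.167: bits 1111101101110110000101111010 walk d0:H1→d1:-→d2:-→d3:-→d4:-→d5:-→d6:-→d7:-→d8:-→d9:-→d10:-→d11:-→d12:-→d13:-→d14:-→d15:-→d16:H1→d17:H2→d18:-→d19:-→d20:-→d21:-→d22:-→d23:-→d24:-→d25:-→d26:-→d27:-→d28:H2 -> H2
  + 159.30.235.176/29 (H0) depth=29
  - 159.0.0.0/8 clear@8
  lookup 62.190.41.238: bits ε walk d0:H1 -> H1
  + 159.30.235.183/32 (H2) depth=32
  + 251.118.23.168/32 (H1) depth=32

== LOOKUPS ==
["H1","H2","H1","H1","H1","H2","H1","H1","H1","H1","H2","H1"]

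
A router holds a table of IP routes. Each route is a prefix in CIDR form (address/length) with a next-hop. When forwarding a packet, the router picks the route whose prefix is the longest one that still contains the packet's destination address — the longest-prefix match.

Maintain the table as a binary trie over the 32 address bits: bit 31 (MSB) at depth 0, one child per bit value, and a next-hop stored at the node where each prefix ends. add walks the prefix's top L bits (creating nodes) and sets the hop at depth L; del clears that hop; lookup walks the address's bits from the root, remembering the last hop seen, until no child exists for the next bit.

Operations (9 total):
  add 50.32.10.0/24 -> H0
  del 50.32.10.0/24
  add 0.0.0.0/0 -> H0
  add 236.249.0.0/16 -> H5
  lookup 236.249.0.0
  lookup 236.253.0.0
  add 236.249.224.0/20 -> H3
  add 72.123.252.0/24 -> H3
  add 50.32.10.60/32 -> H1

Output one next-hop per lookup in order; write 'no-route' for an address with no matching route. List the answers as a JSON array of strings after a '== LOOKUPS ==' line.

Trace:
  + 50.32.10.0/24 (H0) depth=24
  del 50.32.10.0/24 (clear depth 24)
  + 0.0.0.0/0 (H0) depth=0
  + 236.249.0.0/16 (H5) depth=16
  Q 236.249.0.0: descend 1110110011111001 ; hops seen [H0,H5] ; pick H5
  Q 236.253.0.0: descend 1110110011111 ; hops seen [H0] ; pick H0
  + 236.249.224.0/20 (H3) depth=20
  + 72.123.252.0/24 (H3) depth=24
  + 50.32.10.60/32 (H1) depth=32

== LOOKUPS ==
["H5","H0"]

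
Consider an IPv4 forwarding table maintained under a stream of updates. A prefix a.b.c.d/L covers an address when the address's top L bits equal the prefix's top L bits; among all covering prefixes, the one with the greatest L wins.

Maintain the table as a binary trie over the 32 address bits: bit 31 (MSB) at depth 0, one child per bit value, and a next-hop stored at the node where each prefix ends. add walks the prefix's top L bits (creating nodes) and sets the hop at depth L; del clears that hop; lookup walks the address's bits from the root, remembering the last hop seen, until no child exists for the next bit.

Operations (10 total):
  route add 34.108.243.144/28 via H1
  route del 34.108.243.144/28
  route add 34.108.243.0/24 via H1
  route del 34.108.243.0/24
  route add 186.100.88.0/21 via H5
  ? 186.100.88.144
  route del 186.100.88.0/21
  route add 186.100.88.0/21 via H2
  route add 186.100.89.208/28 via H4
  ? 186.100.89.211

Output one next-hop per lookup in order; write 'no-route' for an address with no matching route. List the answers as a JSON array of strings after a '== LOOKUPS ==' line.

Process each operation:
  add 34.108.243.144/28 -> H1 at depth 28
  del 34.108.243.144/28 (clear depth 28)
  add 34.108.243.0/24 -> H1 at depth 24
  del 34.108.243.0/24 (clear depth 24)
  add 186.100.88.0/21 -> H5 at depth 21
  lookup 186.100.88.144: bits 101110100110010001011 walk d0:-→d1:-→d2:-→d3:-→d4:-→d5:-→d6:-→d7:-→d8:-→d9:-→d10:-→d11:-→d12:-→d13:-→d14:-→d15:-→d16:-→d17:-→d18:-→d19:-→d20:-→d21:H5 -> H5
  del 186.100.88.0/21 (clear depth 21)
  add 186.100.88.0/21 -> H2 at depth 21
  add 186.100.89.208/28 -> H4 at depth 28
  lookup 186.100.89.211: bits 1011101001100100010110011101 walk d0:-→d1:-→d2:-→d3:-→d4:-→d5:-→d6:-→d7:-→d8:-→d9:-→d10:-→d11:-→d12:-→d13:-→d14:-→d15:-→d16:-→d17:-→d18:-→d19:-→d20:-→d21:H2→d22:-→d23:-→d24:-→d25:-→d26:-→d27:-→d28:H4 -> H4

== LOOKUPS ==
["H5","H4"]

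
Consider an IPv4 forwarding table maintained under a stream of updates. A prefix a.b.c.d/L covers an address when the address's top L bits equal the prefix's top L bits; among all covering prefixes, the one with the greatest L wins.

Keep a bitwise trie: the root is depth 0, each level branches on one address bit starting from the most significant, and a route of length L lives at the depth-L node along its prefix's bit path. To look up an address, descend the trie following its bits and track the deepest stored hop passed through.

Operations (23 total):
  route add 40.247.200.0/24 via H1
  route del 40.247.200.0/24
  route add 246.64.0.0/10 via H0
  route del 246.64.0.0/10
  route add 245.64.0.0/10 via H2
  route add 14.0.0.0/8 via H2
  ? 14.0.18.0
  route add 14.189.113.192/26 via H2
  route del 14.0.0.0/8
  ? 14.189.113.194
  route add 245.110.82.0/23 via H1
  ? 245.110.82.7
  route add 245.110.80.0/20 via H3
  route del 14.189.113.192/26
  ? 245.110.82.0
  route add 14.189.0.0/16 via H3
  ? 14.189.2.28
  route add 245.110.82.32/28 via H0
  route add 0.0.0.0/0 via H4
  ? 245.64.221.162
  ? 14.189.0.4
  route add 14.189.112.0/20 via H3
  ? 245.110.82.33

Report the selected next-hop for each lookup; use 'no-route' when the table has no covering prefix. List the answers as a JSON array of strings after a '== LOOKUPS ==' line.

Trace:
  add 40.247.200.0/24 -> H1 at depth 24
  - 40.247.200.0/24 clear@24
  add 246.64.0.0/10 -> H0 at depth 10
  - 246.64.0.0/10 clear@10
  add 245.64.0.0/10 -> H2 at depth 10
  add 14.0.0.0/8 -> H2 at depth 8
  lookup 14.0.18.0: bits 00001110 walk d0:-→d1:-→d2:-→d3:-→d4:-→d5:-→d6:-→d7:-→d8:H2 -> H2
  add 14.189.113.192/26 -> H2 at depth 26
  - 14.0.0.0/8 clear@8
  lookup 14.189.113.194: bits 00001110101111010111000111 walk d0:-→d1:-→d2:-→d3:-→d4:-→d5:-→d6:-→d7:-→d8:-→d9:-→d10:-→d11:-→d12:-→d13:-→d14:-→d15:-→d16:-→d17:-→d18:-→d19:-→d20:-→d21:-→d22:-→d23:-→d24:-→d25:-→d26:H2 -> H2
  add 245.110.82.0/23 -> H1 at depth 23
  lookup 245.110.82.7: bits 11110101011011100101001 walk d0:-→d1:-→d2:-→d3:-→d4:-→d5:-→d6:-→d7:-→d8:-→d9:-→d10:H2→d11:-→d12:-→d13:-→d14:-→d15:-→d16:-→d17:-→d18:-→d19:-→d20:-→d21:-→d22:-→d23:H1 -> H1
  add 245.110.80.0/20 -> H3 at depth 20
  - 14.189.113.192/26 clear@26
  lookup 245.110.82.0: bits 11110101011011100101001 walk d0:-→d1:-→d2:-→d3:-→d4:-→d5:-→d6:-→d7:-→d8:-→d9:-→d10:H2→d11:-→d12:-→d13:-→d14:-→d15:-→d16:-→d17:-→d18:-→d19:-→d20:H3→d21:-→d22:-→d23:H1 -> H1
  add 14.189.0.0/16 -> H3 at depth 16
  lookup 14.189.2.28: bits 00001110101111010 walk d0:-→d1:-→d2:-→d3:-→d4:-→d5:-→d6:-→d7:-→d8:-→d9:-→d10:-→d11:-→d12:-→d13:-→d14:-→d15:-→d16:H3→d17:- -> H3
  add 245.110.82.32/28 -> H0 at depth 28
  add 0.0.0.0/0 -> H4 at depth 0
  lookup 245.64.221.162: bits 1111010101 walk d0:H4→d1:-→d2:-→d3:-→d4:-→d5:-→d6:-→d7:-→d8:-→d9:-→d10:H2 -> H2
  lookup 14.189.0.4: bits 00001110101111010 walk d0:H4→d1:-→d2:-→d3:-→d4:-→d5:-→d6:-→d7:-→d8:-→d9:-→d10:-→d11:-→d12:-→d13:-→d14:-→d15:-→d16:H3→d17:- -> H3
  add 14.189.112.0/20 -> H3 at depth 20
  lookup 245.110.82.33: bits 1111010101101110010100100010 walk d0:H4→d1:-→d2:-→d3:-→d4:-→d5:-→d6:-→d7:-→d8:-→d9:-→d10:H2→d11:-→d12:-→d13:-→d14:-→d15:-→d16:-→d17:-→d18:-→d19:-→d20:H3→d21:-→d22:-→d23:H1→d24:-→d25:-→d26:-→d27:-→d28:H0 -> H0

== LOOKUPS ==
["H2","H2","H1","H1","H3","H2","H3","H0"]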